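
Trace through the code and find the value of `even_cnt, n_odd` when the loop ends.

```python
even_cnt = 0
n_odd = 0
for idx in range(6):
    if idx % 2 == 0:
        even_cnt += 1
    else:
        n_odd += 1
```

Let's trace through this code step by step.

Initialize: even_cnt = 0
Initialize: n_odd = 0
Entering loop: for idx in range(6):
After iteration 1: idx = 0, even_cnt = 1, n_odd = 0
After iteration 2: idx = 1, even_cnt = 1, n_odd = 1
After iteration 3: idx = 2, even_cnt = 2, n_odd = 1
After iteration 4: idx = 3, even_cnt = 2, n_odd = 2
After iteration 5: idx = 4, even_cnt = 3, n_odd = 2
After iteration 6: idx = 5, even_cnt = 3, n_odd = 3
Loop ends.

Final answer: 3, 3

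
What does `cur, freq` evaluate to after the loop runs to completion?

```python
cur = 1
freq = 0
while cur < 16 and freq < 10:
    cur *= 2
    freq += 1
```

Let's trace through this code step by step.

Initialize: cur = 1
Initialize: freq = 0
Entering loop: while cur < 16 and freq < 10:
After iteration 1: cur = 2, freq = 1
After iteration 2: cur = 4, freq = 2
After iteration 3: cur = 8, freq = 3
After iteration 4: cur = 16, freq = 4
Loop ends.

Final answer: 16, 4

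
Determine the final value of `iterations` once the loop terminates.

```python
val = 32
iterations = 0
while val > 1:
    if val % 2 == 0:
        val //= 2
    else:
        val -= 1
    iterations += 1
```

Let's trace through this code step by step.

Initialize: val = 32
Initialize: iterations = 0
Entering loop: while val > 1:
After iteration 1: val = 16, iterations = 1
After iteration 2: val = 8, iterations = 2
After iteration 3: val = 4, iterations = 3
After iteration 4: val = 2, iterations = 4
After iteration 5: val = 1, iterations = 5
Loop ends.

Final answer: 5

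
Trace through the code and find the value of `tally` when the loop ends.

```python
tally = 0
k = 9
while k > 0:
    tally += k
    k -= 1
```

Let's trace through this code step by step.

Initialize: tally = 0
Initialize: k = 9
Entering loop: while k > 0:
After iteration 1: tally = 9, k = 8
After iteration 2: tally = 17, k = 7
After iteration 3: tally = 24, k = 6
After iteration 4: tally = 30, k = 5
After iteration 5: tally = 35, k = 4
After iteration 6: tally = 39, k = 3
After iteration 7: tally = 42, k = 2
After iteration 8: tally = 44, k = 1
After iteration 9: tally = 45, k = 0
Loop ends.

Final answer: 45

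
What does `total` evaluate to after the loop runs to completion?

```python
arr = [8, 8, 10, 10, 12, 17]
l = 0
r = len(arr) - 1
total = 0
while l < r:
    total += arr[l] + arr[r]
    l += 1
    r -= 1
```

Let's trace through this code step by step.

Initialize: arr = [8, 8, 10, 10, 12, 17]
Initialize: l = 0
Initialize: r = 5
Initialize: total = 0
Entering loop: while l < r:
After iteration 1: l = 1, r = 4, total = 25
After iteration 2: l = 2, r = 3, total = 45
After iteration 3: l = 3, r = 2, total = 65
Loop ends.

Final answer: 65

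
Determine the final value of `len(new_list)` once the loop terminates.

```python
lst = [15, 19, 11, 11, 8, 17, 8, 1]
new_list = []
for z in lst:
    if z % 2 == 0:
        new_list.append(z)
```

Let's trace through this code step by step.

Initialize: lst = [15, 19, 11, 11, 8, 17, 8, 1]
Initialize: new_list = []
Entering loop: for z in lst:
After iteration 1: z = 15, new_list = []
After iteration 2: z = 19, new_list = []
After iteration 3: z = 11, new_list = []
After iteration 4: z = 11, new_list = []
After iteration 5: z = 8, new_list = [8]
After iteration 6: z = 17, new_list = [8]
After iteration 7: z = 8, new_list = [8, 8]
After iteration 8: z = 1, new_list = [8, 8]
Loop ends.
len(new_list) = 2

Final answer: 2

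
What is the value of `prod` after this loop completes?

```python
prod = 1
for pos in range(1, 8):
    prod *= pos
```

Let's trace through this code step by step.

Initialize: prod = 1
Entering loop: for pos in range(1, 8):
After iteration 1: pos = 1, prod = 1
After iteration 2: pos = 2, prod = 2
After iteration 3: pos = 3, prod = 6
After iteration 4: pos = 4, prod = 24
After iteration 5: pos = 5, prod = 120
After iteration 6: pos = 6, prod = 720
After iteration 7: pos = 7, prod = 5040
Loop ends.

Final answer: 5040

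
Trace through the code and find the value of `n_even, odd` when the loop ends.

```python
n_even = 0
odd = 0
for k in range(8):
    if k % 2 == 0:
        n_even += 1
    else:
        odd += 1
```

Let's trace through this code step by step.

Initialize: n_even = 0
Initialize: odd = 0
Entering loop: for k in range(8):
After iteration 1: k = 0, n_even = 1, odd = 0
After iteration 2: k = 1, n_even = 1, odd = 1
After iteration 3: k = 2, n_even = 2, odd = 1
After iteration 4: k = 3, n_even = 2, odd = 2
After iteration 5: k = 4, n_even = 3, odd = 2
After iteration 6: k = 5, n_even = 3, odd = 3
After iteration 7: k = 6, n_even = 4, odd = 3
After iteration 8: k = 7, n_even = 4, odd = 4
Loop ends.

Final answer: 4, 4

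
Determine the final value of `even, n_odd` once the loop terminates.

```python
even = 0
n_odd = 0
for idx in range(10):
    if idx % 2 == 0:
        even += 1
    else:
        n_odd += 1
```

Let's trace through this code step by step.

Initialize: even = 0
Initialize: n_odd = 0
Entering loop: for idx in range(10):
After iteration 1: idx = 0, even = 1, n_odd = 0
After iteration 2: idx = 1, even = 1, n_odd = 1
After iteration 3: idx = 2, even = 2, n_odd = 1
After iteration 4: idx = 3, even = 2, n_odd = 2
After iteration 5: idx = 4, even = 3, n_odd = 2
After iteration 6: idx = 5, even = 3, n_odd = 3
After iteration 7: idx = 6, even = 4, n_odd = 3
After iteration 8: idx = 7, even = 4, n_odd = 4
After iteration 9: idx = 8, even = 5, n_odd = 4
After iteration 10: idx = 9, even = 5, n_odd = 5
Loop ends.

Final answer: 5, 5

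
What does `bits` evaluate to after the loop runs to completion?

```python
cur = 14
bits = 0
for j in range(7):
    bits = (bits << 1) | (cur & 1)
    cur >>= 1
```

Let's trace through this code step by step.

Initialize: cur = 14
Initialize: bits = 0
Entering loop: for j in range(7):
After iteration 1: j = 0, cur = 7, bits = 0
After iteration 2: j = 1, cur = 3, bits = 1
After iteration 3: j = 2, cur = 1, bits = 3
After iteration 4: j = 3, cur = 0, bits = 7
After iteration 5: j = 4, cur = 0, bits = 14
After iteration 6: j = 5, cur = 0, bits = 28
After iteration 7: j = 6, cur = 0, bits = 56
Loop ends.

Final answer: 56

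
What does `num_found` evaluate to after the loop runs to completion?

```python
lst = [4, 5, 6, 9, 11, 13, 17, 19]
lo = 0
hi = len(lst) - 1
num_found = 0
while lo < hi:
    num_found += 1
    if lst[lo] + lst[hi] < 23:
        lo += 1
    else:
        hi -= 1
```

Let's trace through this code step by step.

Initialize: lst = [4, 5, 6, 9, 11, 13, 17, 19]
Initialize: lo = 0
Initialize: hi = 7
Initialize: num_found = 0
Entering loop: while lo < hi:
After iteration 1: lo = 0, hi = 6, num_found = 1
After iteration 2: lo = 1, hi = 6, num_found = 2
After iteration 3: lo = 2, hi = 6, num_found = 3
After iteration 4: lo = 2, hi = 5, num_found = 4
After iteration 5: lo = 3, hi = 5, num_found = 5
After iteration 6: lo = 4, hi = 5, num_found = 6
After iteration 7: lo = 4, hi = 4, num_found = 7
Loop ends.

Final answer: 7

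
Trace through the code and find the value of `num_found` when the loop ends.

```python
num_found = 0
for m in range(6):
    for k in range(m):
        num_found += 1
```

Let's trace through this code step by step.

Initialize: num_found = 0
Entering loop: for m in range(6):
After iteration 1: m = 0, num_found = 0
After iteration 2: m = 1, num_found = 1, k = 0
After iteration 3: m = 2, num_found = 3, k = 1
After iteration 4: m = 3, num_found = 6, k = 2
After iteration 5: m = 4, num_found = 10, k = 3
After iteration 6: m = 5, num_found = 15, k = 4
Loop ends.

Final answer: 15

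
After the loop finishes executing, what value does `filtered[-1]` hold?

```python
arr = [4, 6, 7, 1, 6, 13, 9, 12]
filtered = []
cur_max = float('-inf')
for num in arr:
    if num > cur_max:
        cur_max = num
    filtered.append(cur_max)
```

Let's trace through this code step by step.

Initialize: arr = [4, 6, 7, 1, 6, 13, 9, 12]
Initialize: filtered = []
Initialize: cur_max = -inf
Entering loop: for num in arr:
After iteration 1: num = 4, filtered = [4], cur_max = 4
After iteration 2: num = 6, filtered = [4, 6], cur_max = 6
After iteration 3: num = 7, filtered = [4, 6, 7], cur_max = 7
After iteration 4: num = 1, filtered = [4, 6, 7, 7], cur_max = 7
After iteration 5: num = 6, filtered = [4, 6, 7, 7, 7], cur_max = 7
After iteration 6: num = 13, filtered = [4, 6, 7, 7, 7, 13], cur_max = 13
After iteration 7: num = 9, filtered = [4, 6, 7, 7, 7, 13, 13], cur_max = 13
After iteration 8: num = 12, filtered = [4, 6, 7, 7, 7, 13, 13, 13], cur_max = 13
Loop ends.
filtered[-1] = 13

Final answer: 13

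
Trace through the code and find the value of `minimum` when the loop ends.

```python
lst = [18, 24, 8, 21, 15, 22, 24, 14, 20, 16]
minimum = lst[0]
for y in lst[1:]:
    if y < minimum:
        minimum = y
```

Let's trace through this code step by step.

Initialize: lst = [18, 24, 8, 21, 15, 22, 24, 14, 20, 16]
Initialize: minimum = 18
Entering loop: for y in lst[1:]:
After iteration 1: y = 24, minimum = 18
After iteration 2: y = 8, minimum = 8
After iteration 3: y = 21, minimum = 8
After iteration 4: y = 15, minimum = 8
After iteration 5: y = 22, minimum = 8
After iteration 6: y = 24, minimum = 8
After iteration 7: y = 14, minimum = 8
After iteration 8: y = 20, minimum = 8
After iteration 9: y = 16, minimum = 8
Loop ends.

Final answer: 8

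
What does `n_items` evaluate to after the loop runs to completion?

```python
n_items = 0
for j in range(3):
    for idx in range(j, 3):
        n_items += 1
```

Let's trace through this code step by step.

Initialize: n_items = 0
Entering loop: for j in range(3):
After iteration 1: j = 0, n_items = 3
After iteration 2: j = 1, n_items = 5
After iteration 3: j = 2, n_items = 6
Loop ends.

Final answer: 6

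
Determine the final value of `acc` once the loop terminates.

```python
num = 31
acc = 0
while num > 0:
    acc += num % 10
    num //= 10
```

Let's trace through this code step by step.

Initialize: num = 31
Initialize: acc = 0
Entering loop: while num > 0:
After iteration 1: num = 3, acc = 1
After iteration 2: num = 0, acc = 4
Loop ends.

Final answer: 4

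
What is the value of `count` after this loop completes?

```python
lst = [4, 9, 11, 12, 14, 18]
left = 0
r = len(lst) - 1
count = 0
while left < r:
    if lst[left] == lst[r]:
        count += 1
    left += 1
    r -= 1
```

Let's trace through this code step by step.

Initialize: lst = [4, 9, 11, 12, 14, 18]
Initialize: left = 0
Initialize: r = 5
Initialize: count = 0
Entering loop: while left < r:
After iteration 1: left = 1, r = 4, count = 0
After iteration 2: left = 2, r = 3, count = 0
After iteration 3: left = 3, r = 2, count = 0
Loop ends.

Final answer: 0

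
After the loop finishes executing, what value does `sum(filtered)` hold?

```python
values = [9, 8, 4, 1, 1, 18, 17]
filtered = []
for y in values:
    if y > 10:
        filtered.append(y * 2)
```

Let's trace through this code step by step.

Initialize: values = [9, 8, 4, 1, 1, 18, 17]
Initialize: filtered = []
Entering loop: for y in values:
After iteration 1: y = 9, filtered = []
After iteration 2: y = 8, filtered = []
After iteration 3: y = 4, filtered = []
After iteration 4: y = 1, filtered = []
After iteration 5: y = 1, filtered = []
After iteration 6: y = 18, filtered = [36]
After iteration 7: y = 17, filtered = [36, 34]
Loop ends.
sum(filtered) = 70

Final answer: 70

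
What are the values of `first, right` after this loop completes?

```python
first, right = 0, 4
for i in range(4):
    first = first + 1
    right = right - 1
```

Let's trace through this code step by step.

Initialize: first = 0
Initialize: right = 4
Entering loop: for i in range(4):
After iteration 1: i = 0, first = 1, right = 3
After iteration 2: i = 1, first = 2, right = 2
After iteration 3: i = 2, first = 3, right = 1
After iteration 4: i = 3, first = 4, right = 0
Loop ends.

Final answer: 4, 0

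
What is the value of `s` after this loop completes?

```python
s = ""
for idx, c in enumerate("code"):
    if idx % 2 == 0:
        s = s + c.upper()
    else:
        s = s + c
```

Let's trace through this code step by step.

Initialize: s = ''
Entering loop: for idx, c in enumerate("code"):
After iteration 1: idx = 0, c = 'c', s = 'C'
After iteration 2: idx = 1, c = 'o', s = 'Co'
After iteration 3: idx = 2, c = 'd', s = 'CoD'
After iteration 4: idx = 3, c = 'e', s = 'CoDe'
Loop ends.

Final answer: 'CoDe'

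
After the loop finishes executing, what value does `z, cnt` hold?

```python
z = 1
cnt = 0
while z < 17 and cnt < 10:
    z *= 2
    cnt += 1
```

Let's trace through this code step by step.

Initialize: z = 1
Initialize: cnt = 0
Entering loop: while z < 17 and cnt < 10:
After iteration 1: z = 2, cnt = 1
After iteration 2: z = 4, cnt = 2
After iteration 3: z = 8, cnt = 3
After iteration 4: z = 16, cnt = 4
After iteration 5: z = 32, cnt = 5
Loop ends.

Final answer: 32, 5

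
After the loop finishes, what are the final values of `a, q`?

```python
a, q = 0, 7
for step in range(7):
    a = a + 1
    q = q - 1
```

Let's trace through this code step by step.

Initialize: a = 0
Initialize: q = 7
Entering loop: for step in range(7):
After iteration 1: step = 0, a = 1, q = 6
After iteration 2: step = 1, a = 2, q = 5
After iteration 3: step = 2, a = 3, q = 4
After iteration 4: step = 3, a = 4, q = 3
After iteration 5: step = 4, a = 5, q = 2
After iteration 6: step = 5, a = 6, q = 1
After iteration 7: step = 6, a = 7, q = 0
Loop ends.

Final answer: 7, 0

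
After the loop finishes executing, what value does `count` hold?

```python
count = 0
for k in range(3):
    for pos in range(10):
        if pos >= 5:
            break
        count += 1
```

Let's trace through this code step by step.

Initialize: count = 0
Entering loop: for k in range(3):
After iteration 1: k = 0, count = 5
After iteration 2: k = 1, count = 10
After iteration 3: k = 2, count = 15
Loop ends.

Final answer: 15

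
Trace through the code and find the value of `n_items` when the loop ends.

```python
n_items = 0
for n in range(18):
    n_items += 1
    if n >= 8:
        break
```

Let's trace through this code step by step.

Initialize: n_items = 0
Entering loop: for n in range(18):
After iteration 1: n = 0, n_items = 1
After iteration 2: n = 1, n_items = 2
After iteration 3: n = 2, n_items = 3
After iteration 4: n = 3, n_items = 4
After iteration 5: n = 4, n_items = 5
After iteration 6: n = 5, n_items = 6
After iteration 7: n = 6, n_items = 7
After iteration 8: n = 7, n_items = 8
After iteration 9: n = 8, n_items = 9
Loop ends.

Final answer: 9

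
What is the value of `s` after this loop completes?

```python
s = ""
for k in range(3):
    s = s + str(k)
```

Let's trace through this code step by step.

Initialize: s = ''
Entering loop: for k in range(3):
After iteration 1: k = 0, s = '0'
After iteration 2: k = 1, s = '01'
After iteration 3: k = 2, s = '012'
Loop ends.

Final answer: '012'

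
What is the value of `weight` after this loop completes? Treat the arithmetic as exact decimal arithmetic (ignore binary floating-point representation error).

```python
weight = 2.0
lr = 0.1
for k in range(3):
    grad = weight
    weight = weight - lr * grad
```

Let's trace through this code step by step.

Initialize: weight = 2.0
Initialize: lr = 0.1
Entering loop: for k in range(3):
After iteration 1: k = 0, weight = 1.8, grad = 2.0
After iteration 2: k = 1, weight = 1.62, grad = 1.8
After iteration 3: k = 2, weight = 1.458, grad = 1.62
Loop ends.

Final answer: 1.458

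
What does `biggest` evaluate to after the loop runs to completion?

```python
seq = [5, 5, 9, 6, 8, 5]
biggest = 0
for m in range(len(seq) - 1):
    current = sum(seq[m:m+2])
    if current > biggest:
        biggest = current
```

Let's trace through this code step by step.

Initialize: seq = [5, 5, 9, 6, 8, 5]
Initialize: biggest = 0
Entering loop: for m in range(len(seq) - 1):
After iteration 1: m = 0, biggest = 10, current = 10
After iteration 2: m = 1, biggest = 14, current = 14
After iteration 3: m = 2, biggest = 15, current = 15
After iteration 4: m = 3, biggest = 15, current = 14
After iteration 5: m = 4, biggest = 15, current = 13
Loop ends.

Final answer: 15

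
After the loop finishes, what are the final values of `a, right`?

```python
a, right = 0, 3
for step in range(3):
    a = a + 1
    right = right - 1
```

Let's trace through this code step by step.

Initialize: a = 0
Initialize: right = 3
Entering loop: for step in range(3):
After iteration 1: step = 0, a = 1, right = 2
After iteration 2: step = 1, a = 2, right = 1
After iteration 3: step = 2, a = 3, right = 0
Loop ends.

Final answer: 3, 0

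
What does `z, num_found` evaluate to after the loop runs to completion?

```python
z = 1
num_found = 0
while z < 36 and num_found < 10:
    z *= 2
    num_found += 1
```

Let's trace through this code step by step.

Initialize: z = 1
Initialize: num_found = 0
Entering loop: while z < 36 and num_found < 10:
After iteration 1: z = 2, num_found = 1
After iteration 2: z = 4, num_found = 2
After iteration 3: z = 8, num_found = 3
After iteration 4: z = 16, num_found = 4
After iteration 5: z = 32, num_found = 5
After iteration 6: z = 64, num_found = 6
Loop ends.

Final answer: 64, 6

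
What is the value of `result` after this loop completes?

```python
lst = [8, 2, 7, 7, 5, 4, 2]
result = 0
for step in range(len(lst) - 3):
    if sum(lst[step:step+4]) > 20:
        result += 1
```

Let's trace through this code step by step.

Initialize: lst = [8, 2, 7, 7, 5, 4, 2]
Initialize: result = 0
Entering loop: for step in range(len(lst) - 3):
After iteration 1: step = 0, result = 1
After iteration 2: step = 1, result = 2
After iteration 3: step = 2, result = 3
After iteration 4: step = 3, result = 3
Loop ends.

Final answer: 3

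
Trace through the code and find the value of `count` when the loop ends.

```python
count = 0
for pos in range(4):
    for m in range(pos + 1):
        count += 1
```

Let's trace through this code step by step.

Initialize: count = 0
Entering loop: for pos in range(4):
After iteration 1: pos = 0, count = 1, m = 0
After iteration 2: pos = 1, count = 3, m = 1
After iteration 3: pos = 2, count = 6, m = 2
After iteration 4: pos = 3, count = 10, m = 3
Loop ends.

Final answer: 10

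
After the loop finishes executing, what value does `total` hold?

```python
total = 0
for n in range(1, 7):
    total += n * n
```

Let's trace through this code step by step.

Initialize: total = 0
Entering loop: for n in range(1, 7):
After iteration 1: n = 1, total = 1
After iteration 2: n = 2, total = 5
After iteration 3: n = 3, total = 14
After iteration 4: n = 4, total = 30
After iteration 5: n = 5, total = 55
After iteration 6: n = 6, total = 91
Loop ends.

Final answer: 91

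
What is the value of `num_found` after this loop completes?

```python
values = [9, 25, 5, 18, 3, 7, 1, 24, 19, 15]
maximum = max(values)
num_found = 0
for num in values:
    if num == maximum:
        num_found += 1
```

Let's trace through this code step by step.

Initialize: values = [9, 25, 5, 18, 3, 7, 1, 24, 19, 15]
Initialize: maximum = 25
Initialize: num_found = 0
Entering loop: for num in values:
After iteration 1: num = 9, num_found = 0
After iteration 2: num = 25, num_found = 1
After iteration 3: num = 5, num_found = 1
After iteration 4: num = 18, num_found = 1
After iteration 5: num = 3, num_found = 1
After iteration 6: num = 7, num_found = 1
After iteration 7: num = 1, num_found = 1
After iteration 8: num = 24, num_found = 1
After iteration 9: num = 19, num_found = 1
After iteration 10: num = 15, num_found = 1
Loop ends.

Final answer: 1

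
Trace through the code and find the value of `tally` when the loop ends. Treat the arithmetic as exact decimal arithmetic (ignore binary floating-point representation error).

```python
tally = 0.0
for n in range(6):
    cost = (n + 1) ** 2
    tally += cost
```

Let's trace through this code step by step.

Initialize: tally = 0.0
Entering loop: for n in range(6):
After iteration 1: n = 0, tally = 1.0, cost = 1
After iteration 2: n = 1, tally = 5.0, cost = 4
After iteration 3: n = 2, tally = 14.0, cost = 9
After iteration 4: n = 3, tally = 30.0, cost = 16
After iteration 5: n = 4, tally = 55.0, cost = 25
After iteration 6: n = 5, tally = 91.0, cost = 36
Loop ends.

Final answer: 91.0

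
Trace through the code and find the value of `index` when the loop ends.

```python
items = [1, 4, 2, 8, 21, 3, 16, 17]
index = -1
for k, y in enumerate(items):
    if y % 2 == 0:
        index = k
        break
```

Let's trace through this code step by step.

Initialize: items = [1, 4, 2, 8, 21, 3, 16, 17]
Initialize: index = -1
Entering loop: for k, y in enumerate(items):
After iteration 1: k = 0, y = 1, index = -1
After iteration 2: k = 1, y = 4, index = 1
Loop ends.

Final answer: 1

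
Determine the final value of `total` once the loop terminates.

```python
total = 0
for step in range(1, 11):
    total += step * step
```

Let's trace through this code step by step.

Initialize: total = 0
Entering loop: for step in range(1, 11):
After iteration 1: step = 1, total = 1
After iteration 2: step = 2, total = 5
After iteration 3: step = 3, total = 14
After iteration 4: step = 4, total = 30
After iteration 5: step = 5, total = 55
After iteration 6: step = 6, total = 91
After iteration 7: step = 7, total = 140
After iteration 8: step = 8, total = 204
After iteration 9: step = 9, total = 285
After iteration 10: step = 10, total = 385
Loop ends.

Final answer: 385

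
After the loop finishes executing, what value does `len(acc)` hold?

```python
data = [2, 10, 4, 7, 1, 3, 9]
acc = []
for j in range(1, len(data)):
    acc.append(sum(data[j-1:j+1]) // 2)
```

Let's trace through this code step by step.

Initialize: data = [2, 10, 4, 7, 1, 3, 9]
Initialize: acc = []
Entering loop: for j in range(1, len(data)):
After iteration 1: j = 1, acc = [6]
After iteration 2: j = 2, acc = [6, 7]
After iteration 3: j = 3, acc = [6, 7, 5]
After iteration 4: j = 4, acc = [6, 7, 5, 4]
After iteration 5: j = 5, acc = [6, 7, 5, 4, 2]
After iteration 6: j = 6, acc = [6, 7, 5, 4, 2, 6]
Loop ends.
len(acc) = 6

Final answer: 6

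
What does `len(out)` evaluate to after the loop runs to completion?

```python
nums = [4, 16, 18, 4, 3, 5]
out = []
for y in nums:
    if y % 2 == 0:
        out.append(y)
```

Let's trace through this code step by step.

Initialize: nums = [4, 16, 18, 4, 3, 5]
Initialize: out = []
Entering loop: for y in nums:
After iteration 1: y = 4, out = [4]
After iteration 2: y = 16, out = [4, 16]
After iteration 3: y = 18, out = [4, 16, 18]
After iteration 4: y = 4, out = [4, 16, 18, 4]
After iteration 5: y = 3, out = [4, 16, 18, 4]
After iteration 6: y = 5, out = [4, 16, 18, 4]
Loop ends.
len(out) = 4

Final answer: 4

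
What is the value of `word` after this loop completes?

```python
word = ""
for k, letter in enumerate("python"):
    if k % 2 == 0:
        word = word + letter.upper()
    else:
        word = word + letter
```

Let's trace through this code step by step.

Initialize: word = ''
Entering loop: for k, letter in enumerate("python"):
After iteration 1: k = 0, letter = 'p', word = 'P'
After iteration 2: k = 1, letter = 'y', word = 'Py'
After iteration 3: k = 2, letter = 't', word = 'PyT'
After iteration 4: k = 3, letter = 'h', word = 'PyTh'
After iteration 5: k = 4, letter = 'o', word = 'PyThO'
After iteration 6: k = 5, letter = 'n', word = 'PyThOn'
Loop ends.

Final answer: 'PyThOn'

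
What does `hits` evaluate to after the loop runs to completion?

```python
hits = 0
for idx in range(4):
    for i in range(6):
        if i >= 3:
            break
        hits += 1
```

Let's trace through this code step by step.

Initialize: hits = 0
Entering loop: for idx in range(4):
After iteration 1: idx = 0, hits = 3
After iteration 2: idx = 1, hits = 6
After iteration 3: idx = 2, hits = 9
After iteration 4: idx = 3, hits = 12
Loop ends.

Final answer: 12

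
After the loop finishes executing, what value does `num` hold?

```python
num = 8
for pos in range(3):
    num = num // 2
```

Let's trace through this code step by step.

Initialize: num = 8
Entering loop: for pos in range(3):
After iteration 1: pos = 0, num = 4
After iteration 2: pos = 1, num = 2
After iteration 3: pos = 2, num = 1
Loop ends.

Final answer: 1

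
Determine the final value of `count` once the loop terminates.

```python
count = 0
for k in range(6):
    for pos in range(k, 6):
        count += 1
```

Let's trace through this code step by step.

Initialize: count = 0
Entering loop: for k in range(6):
After iteration 1: k = 0, count = 6
After iteration 2: k = 1, count = 11
After iteration 3: k = 2, count = 15
After iteration 4: k = 3, count = 18
After iteration 5: k = 4, count = 20
After iteration 6: k = 5, count = 21
Loop ends.

Final answer: 21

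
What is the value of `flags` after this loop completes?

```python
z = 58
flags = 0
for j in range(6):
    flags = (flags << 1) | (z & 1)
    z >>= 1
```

Let's trace through this code step by step.

Initialize: z = 58
Initialize: flags = 0
Entering loop: for j in range(6):
After iteration 1: j = 0, z = 29, flags = 0
After iteration 2: j = 1, z = 14, flags = 1
After iteration 3: j = 2, z = 7, flags = 2
After iteration 4: j = 3, z = 3, flags = 5
After iteration 5: j = 4, z = 1, flags = 11
After iteration 6: j = 5, z = 0, flags = 23
Loop ends.

Final answer: 23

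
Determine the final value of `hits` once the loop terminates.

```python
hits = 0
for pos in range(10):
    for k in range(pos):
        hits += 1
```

Let's trace through this code step by step.

Initialize: hits = 0
Entering loop: for pos in range(10):
After iteration 1: pos = 0, hits = 0
After iteration 2: pos = 1, hits = 1, k = 0
After iteration 3: pos = 2, hits = 3, k = 1
After iteration 4: pos = 3, hits = 6, k = 2
After iteration 5: pos = 4, hits = 10, k = 3
After iteration 6: pos = 5, hits = 15, k = 4
After iteration 7: pos = 6, hits = 21, k = 5
After iteration 8: pos = 7, hits = 28, k = 6
After iteration 9: pos = 8, hits = 36, k = 7
After iteration 10: pos = 9, hits = 45, k = 8
Loop ends.

Final answer: 45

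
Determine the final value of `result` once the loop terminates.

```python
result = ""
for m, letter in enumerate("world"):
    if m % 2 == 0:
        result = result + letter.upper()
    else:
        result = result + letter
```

Let's trace through this code step by step.

Initialize: result = ''
Entering loop: for m, letter in enumerate("world"):
After iteration 1: m = 0, letter = 'w', result = 'W'
After iteration 2: m = 1, letter = 'o', result = 'Wo'
After iteration 3: m = 2, letter = 'r', result = 'WoR'
After iteration 4: m = 3, letter = 'l', result = 'WoRl'
After iteration 5: m = 4, letter = 'd', result = 'WoRlD'
Loop ends.

Final answer: 'WoRlD'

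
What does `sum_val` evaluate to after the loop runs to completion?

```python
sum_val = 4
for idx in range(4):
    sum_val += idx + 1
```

Let's trace through this code step by step.

Initialize: sum_val = 4
Entering loop: for idx in range(4):
After iteration 1: idx = 0, sum_val = 5
After iteration 2: idx = 1, sum_val = 7
After iteration 3: idx = 2, sum_val = 10
After iteration 4: idx = 3, sum_val = 14
Loop ends.

Final answer: 14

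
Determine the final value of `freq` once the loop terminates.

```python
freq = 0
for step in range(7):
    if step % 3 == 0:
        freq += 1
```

Let's trace through this code step by step.

Initialize: freq = 0
Entering loop: for step in range(7):
After iteration 1: step = 0, freq = 1
After iteration 2: step = 1, freq = 1
After iteration 3: step = 2, freq = 1
After iteration 4: step = 3, freq = 2
After iteration 5: step = 4, freq = 2
After iteration 6: step = 5, freq = 2
After iteration 7: step = 6, freq = 3
Loop ends.

Final answer: 3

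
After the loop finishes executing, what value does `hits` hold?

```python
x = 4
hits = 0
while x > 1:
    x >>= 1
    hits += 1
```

Let's trace through this code step by step.

Initialize: x = 4
Initialize: hits = 0
Entering loop: while x > 1:
After iteration 1: x = 2, hits = 1
After iteration 2: x = 1, hits = 2
Loop ends.

Final answer: 2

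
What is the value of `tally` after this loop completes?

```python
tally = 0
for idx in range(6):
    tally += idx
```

Let's trace through this code step by step.

Initialize: tally = 0
Entering loop: for idx in range(6):
After iteration 1: idx = 0, tally = 0
After iteration 2: idx = 1, tally = 1
After iteration 3: idx = 2, tally = 3
After iteration 4: idx = 3, tally = 6
After iteration 5: idx = 4, tally = 10
After iteration 6: idx = 5, tally = 15
Loop ends.

Final answer: 15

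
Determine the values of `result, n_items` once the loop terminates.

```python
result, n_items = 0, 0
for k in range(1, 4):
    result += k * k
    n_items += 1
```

Let's trace through this code step by step.

Initialize: result = 0
Initialize: n_items = 0
Entering loop: for k in range(1, 4):
After iteration 1: k = 1, result = 1, n_items = 1
After iteration 2: k = 2, result = 5, n_items = 2
After iteration 3: k = 3, result = 14, n_items = 3
Loop ends.

Final answer: 14, 3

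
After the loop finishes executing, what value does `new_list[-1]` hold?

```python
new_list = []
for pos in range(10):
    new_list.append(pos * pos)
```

Let's trace through this code step by step.

Initialize: new_list = []
Entering loop: for pos in range(10):
After iteration 1: pos = 0, new_list = [0]
After iteration 2: pos = 1, new_list = [0, 1]
After iteration 3: pos = 2, new_list = [0, 1, 4]
After iteration 4: pos = 3, new_list = [0, 1, 4, 9]
After iteration 5: pos = 4, new_list = [0, 1, 4, 9, 16]
After iteration 6: pos = 5, new_list = [0, 1, 4, 9, 16, 25]
After iteration 7: pos = 6, new_list = [0, 1, 4, 9, 16, 25, 36]
After iteration 8: pos = 7, new_list = [0, 1, 4, 9, 16, 25, 36, 49]
After iteration 9: pos = 8, new_list = [0, 1, 4, 9, 16, 25, 36, 49, 64]
After iteration 10: pos = 9, new_list = [0, 1, 4, 9, 16, 25, 36, 49, 64, 81]
Loop ends.
new_list[-1] = 81

Final answer: 81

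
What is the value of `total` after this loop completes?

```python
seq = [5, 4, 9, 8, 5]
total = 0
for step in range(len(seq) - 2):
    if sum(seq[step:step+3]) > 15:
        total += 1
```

Let's trace through this code step by step.

Initialize: seq = [5, 4, 9, 8, 5]
Initialize: total = 0
Entering loop: for step in range(len(seq) - 2):
After iteration 1: step = 0, total = 1
After iteration 2: step = 1, total = 2
After iteration 3: step = 2, total = 3
Loop ends.

Final answer: 3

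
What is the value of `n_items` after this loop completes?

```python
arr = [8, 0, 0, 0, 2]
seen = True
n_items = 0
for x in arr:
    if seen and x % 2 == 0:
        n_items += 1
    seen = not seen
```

Let's trace through this code step by step.

Initialize: arr = [8, 0, 0, 0, 2]
Initialize: seen = True
Initialize: n_items = 0
Entering loop: for x in arr:
After iteration 1: x = 8, seen = False, n_items = 1
After iteration 2: x = 0, seen = True, n_items = 1
After iteration 3: x = 0, seen = False, n_items = 2
After iteration 4: x = 0, seen = True, n_items = 2
After iteration 5: x = 2, seen = False, n_items = 3
Loop ends.

Final answer: 3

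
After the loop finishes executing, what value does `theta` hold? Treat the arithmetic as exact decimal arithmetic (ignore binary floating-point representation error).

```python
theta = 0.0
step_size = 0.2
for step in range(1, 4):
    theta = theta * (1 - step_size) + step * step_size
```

Let's trace through this code step by step.

Initialize: theta = 0.0
Initialize: step_size = 0.2
Entering loop: for step in range(1, 4):
After iteration 1: step = 1, theta = 0.2
After iteration 2: step = 2, theta = 0.56
After iteration 3: step = 3, theta = 1.048
Loop ends.

Final answer: 1.048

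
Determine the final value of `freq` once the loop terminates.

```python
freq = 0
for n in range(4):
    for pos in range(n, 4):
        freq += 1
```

Let's trace through this code step by step.

Initialize: freq = 0
Entering loop: for n in range(4):
After iteration 1: n = 0, freq = 4
After iteration 2: n = 1, freq = 7
After iteration 3: n = 2, freq = 9
After iteration 4: n = 3, freq = 10
Loop ends.

Final answer: 10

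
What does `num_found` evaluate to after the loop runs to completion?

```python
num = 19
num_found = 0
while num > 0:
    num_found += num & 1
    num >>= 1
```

Let's trace through this code step by step.

Initialize: num = 19
Initialize: num_found = 0
Entering loop: while num > 0:
After iteration 1: num = 9, num_found = 1
After iteration 2: num = 4, num_found = 2
After iteration 3: num = 2, num_found = 2
After iteration 4: num = 1, num_found = 2
After iteration 5: num = 0, num_found = 3
Loop ends.

Final answer: 3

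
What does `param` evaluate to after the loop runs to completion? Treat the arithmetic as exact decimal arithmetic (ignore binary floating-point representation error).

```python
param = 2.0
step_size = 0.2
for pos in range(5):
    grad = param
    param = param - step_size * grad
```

Let's trace through this code step by step.

Initialize: param = 2.0
Initialize: step_size = 0.2
Entering loop: for pos in range(5):
After iteration 1: pos = 0, param = 1.6, grad = 2.0
After iteration 2: pos = 1, param = 1.28, grad = 1.6
After iteration 3: pos = 2, param = 1.024, grad = 1.28
After iteration 4: pos = 3, param = 0.8192, grad = 1.024
After iteration 5: pos = 4, param = 0.65536, grad = 0.8192
Loop ends.

Final answer: 0.65536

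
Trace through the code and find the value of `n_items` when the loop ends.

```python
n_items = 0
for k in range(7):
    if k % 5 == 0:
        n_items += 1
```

Let's trace through this code step by step.

Initialize: n_items = 0
Entering loop: for k in range(7):
After iteration 1: k = 0, n_items = 1
After iteration 2: k = 1, n_items = 1
After iteration 3: k = 2, n_items = 1
After iteration 4: k = 3, n_items = 1
After iteration 5: k = 4, n_items = 1
After iteration 6: k = 5, n_items = 2
After iteration 7: k = 6, n_items = 2
Loop ends.

Final answer: 2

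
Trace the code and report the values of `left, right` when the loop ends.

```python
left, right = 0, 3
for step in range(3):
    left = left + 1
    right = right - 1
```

Let's trace through this code step by step.

Initialize: left = 0
Initialize: right = 3
Entering loop: for step in range(3):
After iteration 1: step = 0, left = 1, right = 2
After iteration 2: step = 1, left = 2, right = 1
After iteration 3: step = 2, left = 3, right = 0
Loop ends.

Final answer: 3, 0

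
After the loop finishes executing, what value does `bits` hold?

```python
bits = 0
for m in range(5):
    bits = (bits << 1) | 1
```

Let's trace through this code step by step.

Initialize: bits = 0
Entering loop: for m in range(5):
After iteration 1: m = 0, bits = 1
After iteration 2: m = 1, bits = 3
After iteration 3: m = 2, bits = 7
After iteration 4: m = 3, bits = 15
After iteration 5: m = 4, bits = 31
Loop ends.

Final answer: 31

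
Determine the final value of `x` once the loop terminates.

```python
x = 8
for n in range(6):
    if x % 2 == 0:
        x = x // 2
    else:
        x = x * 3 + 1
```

Let's trace through this code step by step.

Initialize: x = 8
Entering loop: for n in range(6):
After iteration 1: n = 0, x = 4
After iteration 2: n = 1, x = 2
After iteration 3: n = 2, x = 1
After iteration 4: n = 3, x = 4
After iteration 5: n = 4, x = 2
After iteration 6: n = 5, x = 1
Loop ends.

Final answer: 1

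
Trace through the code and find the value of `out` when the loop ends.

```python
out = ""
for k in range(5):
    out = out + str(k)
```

Let's trace through this code step by step.

Initialize: out = ''
Entering loop: for k in range(5):
After iteration 1: k = 0, out = '0'
After iteration 2: k = 1, out = '01'
After iteration 3: k = 2, out = '012'
After iteration 4: k = 3, out = '0123'
After iteration 5: k = 4, out = '01234'
Loop ends.

Final answer: '01234'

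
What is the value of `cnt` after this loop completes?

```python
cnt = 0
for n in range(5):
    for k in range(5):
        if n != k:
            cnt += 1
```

Let's trace through this code step by step.

Initialize: cnt = 0
Entering loop: for n in range(5):
After iteration 1: n = 0, cnt = 4
After iteration 2: n = 1, cnt = 8
After iteration 3: n = 2, cnt = 12
After iteration 4: n = 3, cnt = 16
After iteration 5: n = 4, cnt = 20
Loop ends.

Final answer: 20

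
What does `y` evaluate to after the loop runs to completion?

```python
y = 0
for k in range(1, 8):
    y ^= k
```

Let's trace through this code step by step.

Initialize: y = 0
Entering loop: for k in range(1, 8):
After iteration 1: k = 1, y = 1
After iteration 2: k = 2, y = 3
After iteration 3: k = 3, y = 0
After iteration 4: k = 4, y = 4
After iteration 5: k = 5, y = 1
After iteration 6: k = 6, y = 7
After iteration 7: k = 7, y = 0
Loop ends.

Final answer: 0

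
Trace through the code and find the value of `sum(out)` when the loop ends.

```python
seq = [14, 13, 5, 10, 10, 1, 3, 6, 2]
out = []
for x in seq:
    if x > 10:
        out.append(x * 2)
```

Let's trace through this code step by step.

Initialize: seq = [14, 13, 5, 10, 10, 1, 3, 6, 2]
Initialize: out = []
Entering loop: for x in seq:
After iteration 1: x = 14, out = [28]
After iteration 2: x = 13, out = [28, 26]
After iteration 3: x = 5, out = [28, 26]
After iteration 4: x = 10, out = [28, 26]
After iteration 5: x = 10, out = [28, 26]
After iteration 6: x = 1, out = [28, 26]
After iteration 7: x = 3, out = [28, 26]
After iteration 8: x = 6, out = [28, 26]
After iteration 9: x = 2, out = [28, 26]
Loop ends.
sum(out) = 54

Final answer: 54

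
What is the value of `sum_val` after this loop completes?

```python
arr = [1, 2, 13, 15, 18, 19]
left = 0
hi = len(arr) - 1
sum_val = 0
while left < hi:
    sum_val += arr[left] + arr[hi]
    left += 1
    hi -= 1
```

Let's trace through this code step by step.

Initialize: arr = [1, 2, 13, 15, 18, 19]
Initialize: left = 0
Initialize: hi = 5
Initialize: sum_val = 0
Entering loop: while left < hi:
After iteration 1: left = 1, hi = 4, sum_val = 20
After iteration 2: left = 2, hi = 3, sum_val = 40
After iteration 3: left = 3, hi = 2, sum_val = 68
Loop ends.

Final answer: 68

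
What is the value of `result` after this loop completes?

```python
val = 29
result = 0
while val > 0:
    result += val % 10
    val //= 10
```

Let's trace through this code step by step.

Initialize: val = 29
Initialize: result = 0
Entering loop: while val > 0:
After iteration 1: val = 2, result = 9
After iteration 2: val = 0, result = 11
Loop ends.

Final answer: 11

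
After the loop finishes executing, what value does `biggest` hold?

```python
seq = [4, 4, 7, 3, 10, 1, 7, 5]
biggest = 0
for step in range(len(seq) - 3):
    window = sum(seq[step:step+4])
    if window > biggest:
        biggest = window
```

Let's trace through this code step by step.

Initialize: seq = [4, 4, 7, 3, 10, 1, 7, 5]
Initialize: biggest = 0
Entering loop: for step in range(len(seq) - 3):
After iteration 1: step = 0, biggest = 18, window = 18
After iteration 2: step = 1, biggest = 24, window = 24
After iteration 3: step = 2, biggest = 24, window = 21
After iteration 4: step = 3, biggest = 24, window = 21
After iteration 5: step = 4, biggest = 24, window = 23
Loop ends.

Final answer: 24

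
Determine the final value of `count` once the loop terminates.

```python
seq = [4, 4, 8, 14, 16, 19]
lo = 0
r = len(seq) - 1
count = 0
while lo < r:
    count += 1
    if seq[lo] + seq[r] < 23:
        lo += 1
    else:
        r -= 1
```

Let's trace through this code step by step.

Initialize: seq = [4, 4, 8, 14, 16, 19]
Initialize: lo = 0
Initialize: r = 5
Initialize: count = 0
Entering loop: while lo < r:
After iteration 1: lo = 0, r = 4, count = 1
After iteration 2: lo = 1, r = 4, count = 2
After iteration 3: lo = 2, r = 4, count = 3
After iteration 4: lo = 2, r = 3, count = 4
After iteration 5: lo = 3, r = 3, count = 5
Loop ends.

Final answer: 5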